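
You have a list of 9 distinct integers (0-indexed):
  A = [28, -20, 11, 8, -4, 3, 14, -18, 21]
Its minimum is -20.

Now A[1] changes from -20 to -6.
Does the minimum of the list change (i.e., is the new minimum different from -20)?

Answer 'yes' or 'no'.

Answer: yes

Derivation:
Old min = -20
Change: A[1] -20 -> -6
Changed element was the min; new min must be rechecked.
New min = -18; changed? yes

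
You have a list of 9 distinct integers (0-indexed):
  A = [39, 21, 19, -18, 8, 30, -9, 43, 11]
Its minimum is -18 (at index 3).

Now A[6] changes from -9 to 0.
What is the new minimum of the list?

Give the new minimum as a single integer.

Answer: -18

Derivation:
Old min = -18 (at index 3)
Change: A[6] -9 -> 0
Changed element was NOT the old min.
  New min = min(old_min, new_val) = min(-18, 0) = -18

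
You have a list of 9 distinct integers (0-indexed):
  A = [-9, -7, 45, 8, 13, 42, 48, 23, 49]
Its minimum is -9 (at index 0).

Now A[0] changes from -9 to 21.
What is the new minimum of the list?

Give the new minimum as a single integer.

Old min = -9 (at index 0)
Change: A[0] -9 -> 21
Changed element WAS the min. Need to check: is 21 still <= all others?
  Min of remaining elements: -7
  New min = min(21, -7) = -7

Answer: -7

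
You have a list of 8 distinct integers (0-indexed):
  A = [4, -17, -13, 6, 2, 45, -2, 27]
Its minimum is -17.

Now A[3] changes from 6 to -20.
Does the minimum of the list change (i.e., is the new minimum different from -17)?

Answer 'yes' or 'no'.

Old min = -17
Change: A[3] 6 -> -20
Changed element was NOT the min; min changes only if -20 < -17.
New min = -20; changed? yes

Answer: yes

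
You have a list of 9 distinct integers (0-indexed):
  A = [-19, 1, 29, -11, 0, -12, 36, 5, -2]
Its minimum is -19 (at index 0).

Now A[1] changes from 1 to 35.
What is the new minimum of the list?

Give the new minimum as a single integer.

Answer: -19

Derivation:
Old min = -19 (at index 0)
Change: A[1] 1 -> 35
Changed element was NOT the old min.
  New min = min(old_min, new_val) = min(-19, 35) = -19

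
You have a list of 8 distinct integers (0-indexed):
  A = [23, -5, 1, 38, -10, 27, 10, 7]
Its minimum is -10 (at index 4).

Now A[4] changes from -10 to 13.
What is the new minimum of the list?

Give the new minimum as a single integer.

Answer: -5

Derivation:
Old min = -10 (at index 4)
Change: A[4] -10 -> 13
Changed element WAS the min. Need to check: is 13 still <= all others?
  Min of remaining elements: -5
  New min = min(13, -5) = -5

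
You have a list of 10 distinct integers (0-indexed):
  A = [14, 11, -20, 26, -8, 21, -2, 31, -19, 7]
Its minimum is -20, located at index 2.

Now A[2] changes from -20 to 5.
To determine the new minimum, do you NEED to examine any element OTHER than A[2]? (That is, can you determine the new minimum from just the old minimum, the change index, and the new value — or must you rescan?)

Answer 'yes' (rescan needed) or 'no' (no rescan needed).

Old min = -20 at index 2
Change at index 2: -20 -> 5
Index 2 WAS the min and new value 5 > old min -20. Must rescan other elements to find the new min.
Needs rescan: yes

Answer: yes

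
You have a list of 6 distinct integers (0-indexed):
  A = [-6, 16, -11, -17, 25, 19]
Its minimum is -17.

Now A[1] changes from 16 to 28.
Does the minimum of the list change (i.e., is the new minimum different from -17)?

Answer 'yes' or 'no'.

Answer: no

Derivation:
Old min = -17
Change: A[1] 16 -> 28
Changed element was NOT the min; min changes only if 28 < -17.
New min = -17; changed? no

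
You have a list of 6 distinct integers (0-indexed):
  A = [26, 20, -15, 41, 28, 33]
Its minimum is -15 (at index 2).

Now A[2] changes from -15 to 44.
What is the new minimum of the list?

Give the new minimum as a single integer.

Old min = -15 (at index 2)
Change: A[2] -15 -> 44
Changed element WAS the min. Need to check: is 44 still <= all others?
  Min of remaining elements: 20
  New min = min(44, 20) = 20

Answer: 20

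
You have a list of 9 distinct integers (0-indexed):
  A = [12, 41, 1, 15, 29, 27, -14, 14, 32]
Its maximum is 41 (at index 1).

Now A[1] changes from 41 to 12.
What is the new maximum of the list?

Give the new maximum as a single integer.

Answer: 32

Derivation:
Old max = 41 (at index 1)
Change: A[1] 41 -> 12
Changed element WAS the max -> may need rescan.
  Max of remaining elements: 32
  New max = max(12, 32) = 32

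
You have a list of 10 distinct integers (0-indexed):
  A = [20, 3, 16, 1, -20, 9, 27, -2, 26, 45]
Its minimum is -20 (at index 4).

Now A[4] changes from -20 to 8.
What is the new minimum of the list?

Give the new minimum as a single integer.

Answer: -2

Derivation:
Old min = -20 (at index 4)
Change: A[4] -20 -> 8
Changed element WAS the min. Need to check: is 8 still <= all others?
  Min of remaining elements: -2
  New min = min(8, -2) = -2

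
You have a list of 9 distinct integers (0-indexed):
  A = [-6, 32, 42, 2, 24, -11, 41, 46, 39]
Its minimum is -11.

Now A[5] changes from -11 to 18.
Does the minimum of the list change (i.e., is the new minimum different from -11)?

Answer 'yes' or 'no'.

Answer: yes

Derivation:
Old min = -11
Change: A[5] -11 -> 18
Changed element was the min; new min must be rechecked.
New min = -6; changed? yes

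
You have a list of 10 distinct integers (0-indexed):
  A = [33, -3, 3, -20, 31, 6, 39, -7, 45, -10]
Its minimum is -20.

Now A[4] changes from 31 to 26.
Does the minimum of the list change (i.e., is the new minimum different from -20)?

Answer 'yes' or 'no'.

Old min = -20
Change: A[4] 31 -> 26
Changed element was NOT the min; min changes only if 26 < -20.
New min = -20; changed? no

Answer: no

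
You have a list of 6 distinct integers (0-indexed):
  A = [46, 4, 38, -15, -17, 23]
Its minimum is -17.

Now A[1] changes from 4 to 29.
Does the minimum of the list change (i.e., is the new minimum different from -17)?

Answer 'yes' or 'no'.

Old min = -17
Change: A[1] 4 -> 29
Changed element was NOT the min; min changes only if 29 < -17.
New min = -17; changed? no

Answer: no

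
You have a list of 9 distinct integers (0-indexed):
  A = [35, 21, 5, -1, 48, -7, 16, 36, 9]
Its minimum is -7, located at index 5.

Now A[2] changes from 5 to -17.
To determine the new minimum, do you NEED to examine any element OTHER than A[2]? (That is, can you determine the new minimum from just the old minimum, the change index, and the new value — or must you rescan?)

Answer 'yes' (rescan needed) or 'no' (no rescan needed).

Answer: no

Derivation:
Old min = -7 at index 5
Change at index 2: 5 -> -17
Index 2 was NOT the min. New min = min(-7, -17). No rescan of other elements needed.
Needs rescan: no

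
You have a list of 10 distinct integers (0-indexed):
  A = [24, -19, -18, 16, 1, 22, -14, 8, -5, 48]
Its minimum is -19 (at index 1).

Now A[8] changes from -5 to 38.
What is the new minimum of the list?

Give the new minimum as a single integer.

Answer: -19

Derivation:
Old min = -19 (at index 1)
Change: A[8] -5 -> 38
Changed element was NOT the old min.
  New min = min(old_min, new_val) = min(-19, 38) = -19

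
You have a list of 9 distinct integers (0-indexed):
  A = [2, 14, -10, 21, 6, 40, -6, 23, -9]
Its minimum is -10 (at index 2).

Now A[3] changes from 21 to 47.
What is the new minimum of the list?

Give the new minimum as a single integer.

Old min = -10 (at index 2)
Change: A[3] 21 -> 47
Changed element was NOT the old min.
  New min = min(old_min, new_val) = min(-10, 47) = -10

Answer: -10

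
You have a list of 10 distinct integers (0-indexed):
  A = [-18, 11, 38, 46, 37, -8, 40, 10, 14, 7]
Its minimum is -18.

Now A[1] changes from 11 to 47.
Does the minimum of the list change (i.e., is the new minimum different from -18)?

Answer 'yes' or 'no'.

Old min = -18
Change: A[1] 11 -> 47
Changed element was NOT the min; min changes only if 47 < -18.
New min = -18; changed? no

Answer: no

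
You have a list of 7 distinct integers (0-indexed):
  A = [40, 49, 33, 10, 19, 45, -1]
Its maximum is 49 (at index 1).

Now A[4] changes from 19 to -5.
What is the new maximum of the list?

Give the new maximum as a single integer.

Old max = 49 (at index 1)
Change: A[4] 19 -> -5
Changed element was NOT the old max.
  New max = max(old_max, new_val) = max(49, -5) = 49

Answer: 49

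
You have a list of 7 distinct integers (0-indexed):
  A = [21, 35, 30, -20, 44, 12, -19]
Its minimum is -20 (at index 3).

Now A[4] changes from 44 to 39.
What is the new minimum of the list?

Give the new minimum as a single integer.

Old min = -20 (at index 3)
Change: A[4] 44 -> 39
Changed element was NOT the old min.
  New min = min(old_min, new_val) = min(-20, 39) = -20

Answer: -20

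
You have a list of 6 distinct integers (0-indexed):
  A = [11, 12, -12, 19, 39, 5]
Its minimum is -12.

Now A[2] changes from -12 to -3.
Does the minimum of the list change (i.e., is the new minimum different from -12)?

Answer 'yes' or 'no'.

Old min = -12
Change: A[2] -12 -> -3
Changed element was the min; new min must be rechecked.
New min = -3; changed? yes

Answer: yes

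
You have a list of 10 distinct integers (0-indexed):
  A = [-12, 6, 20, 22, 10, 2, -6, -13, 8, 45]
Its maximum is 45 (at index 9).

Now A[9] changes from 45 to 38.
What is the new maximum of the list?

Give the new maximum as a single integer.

Answer: 38

Derivation:
Old max = 45 (at index 9)
Change: A[9] 45 -> 38
Changed element WAS the max -> may need rescan.
  Max of remaining elements: 22
  New max = max(38, 22) = 38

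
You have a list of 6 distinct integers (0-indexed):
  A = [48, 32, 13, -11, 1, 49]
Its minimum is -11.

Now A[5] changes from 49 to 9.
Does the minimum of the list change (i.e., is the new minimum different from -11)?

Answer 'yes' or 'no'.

Answer: no

Derivation:
Old min = -11
Change: A[5] 49 -> 9
Changed element was NOT the min; min changes only if 9 < -11.
New min = -11; changed? no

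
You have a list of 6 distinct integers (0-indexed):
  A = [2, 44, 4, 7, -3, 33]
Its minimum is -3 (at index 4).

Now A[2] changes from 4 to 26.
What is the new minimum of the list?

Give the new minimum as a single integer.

Old min = -3 (at index 4)
Change: A[2] 4 -> 26
Changed element was NOT the old min.
  New min = min(old_min, new_val) = min(-3, 26) = -3

Answer: -3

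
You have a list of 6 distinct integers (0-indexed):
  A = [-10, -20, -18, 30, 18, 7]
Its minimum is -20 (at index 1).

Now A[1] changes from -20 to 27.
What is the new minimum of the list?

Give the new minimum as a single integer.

Old min = -20 (at index 1)
Change: A[1] -20 -> 27
Changed element WAS the min. Need to check: is 27 still <= all others?
  Min of remaining elements: -18
  New min = min(27, -18) = -18

Answer: -18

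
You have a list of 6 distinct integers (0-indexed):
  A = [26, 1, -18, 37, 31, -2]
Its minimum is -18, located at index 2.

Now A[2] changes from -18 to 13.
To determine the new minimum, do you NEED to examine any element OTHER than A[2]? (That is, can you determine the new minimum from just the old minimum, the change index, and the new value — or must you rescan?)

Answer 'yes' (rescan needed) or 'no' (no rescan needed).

Answer: yes

Derivation:
Old min = -18 at index 2
Change at index 2: -18 -> 13
Index 2 WAS the min and new value 13 > old min -18. Must rescan other elements to find the new min.
Needs rescan: yes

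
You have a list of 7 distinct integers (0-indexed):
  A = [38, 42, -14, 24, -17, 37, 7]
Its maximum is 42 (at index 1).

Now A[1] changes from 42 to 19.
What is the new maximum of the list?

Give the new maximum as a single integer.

Answer: 38

Derivation:
Old max = 42 (at index 1)
Change: A[1] 42 -> 19
Changed element WAS the max -> may need rescan.
  Max of remaining elements: 38
  New max = max(19, 38) = 38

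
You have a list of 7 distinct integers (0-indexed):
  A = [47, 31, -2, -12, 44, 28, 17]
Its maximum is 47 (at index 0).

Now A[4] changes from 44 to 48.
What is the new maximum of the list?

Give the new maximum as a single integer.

Old max = 47 (at index 0)
Change: A[4] 44 -> 48
Changed element was NOT the old max.
  New max = max(old_max, new_val) = max(47, 48) = 48

Answer: 48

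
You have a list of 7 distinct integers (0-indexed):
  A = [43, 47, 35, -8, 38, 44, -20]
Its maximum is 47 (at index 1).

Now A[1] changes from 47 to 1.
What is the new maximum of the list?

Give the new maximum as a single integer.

Old max = 47 (at index 1)
Change: A[1] 47 -> 1
Changed element WAS the max -> may need rescan.
  Max of remaining elements: 44
  New max = max(1, 44) = 44

Answer: 44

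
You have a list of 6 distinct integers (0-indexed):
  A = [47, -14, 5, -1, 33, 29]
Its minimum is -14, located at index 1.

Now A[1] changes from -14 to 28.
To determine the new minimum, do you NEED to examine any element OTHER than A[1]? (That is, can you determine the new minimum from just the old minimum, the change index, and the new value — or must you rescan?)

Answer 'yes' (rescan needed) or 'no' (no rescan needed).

Answer: yes

Derivation:
Old min = -14 at index 1
Change at index 1: -14 -> 28
Index 1 WAS the min and new value 28 > old min -14. Must rescan other elements to find the new min.
Needs rescan: yes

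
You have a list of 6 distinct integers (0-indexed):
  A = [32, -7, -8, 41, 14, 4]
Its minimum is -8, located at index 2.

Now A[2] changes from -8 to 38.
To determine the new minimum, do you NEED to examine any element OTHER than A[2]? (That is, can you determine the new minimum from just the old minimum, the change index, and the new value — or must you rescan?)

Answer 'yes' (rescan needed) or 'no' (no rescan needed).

Old min = -8 at index 2
Change at index 2: -8 -> 38
Index 2 WAS the min and new value 38 > old min -8. Must rescan other elements to find the new min.
Needs rescan: yes

Answer: yes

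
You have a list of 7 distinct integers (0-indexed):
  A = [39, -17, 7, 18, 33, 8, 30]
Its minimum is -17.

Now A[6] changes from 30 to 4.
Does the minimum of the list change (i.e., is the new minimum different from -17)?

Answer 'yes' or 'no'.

Answer: no

Derivation:
Old min = -17
Change: A[6] 30 -> 4
Changed element was NOT the min; min changes only if 4 < -17.
New min = -17; changed? no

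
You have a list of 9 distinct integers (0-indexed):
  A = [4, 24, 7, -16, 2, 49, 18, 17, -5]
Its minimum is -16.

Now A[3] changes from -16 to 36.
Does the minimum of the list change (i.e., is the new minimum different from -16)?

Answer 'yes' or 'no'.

Answer: yes

Derivation:
Old min = -16
Change: A[3] -16 -> 36
Changed element was the min; new min must be rechecked.
New min = -5; changed? yes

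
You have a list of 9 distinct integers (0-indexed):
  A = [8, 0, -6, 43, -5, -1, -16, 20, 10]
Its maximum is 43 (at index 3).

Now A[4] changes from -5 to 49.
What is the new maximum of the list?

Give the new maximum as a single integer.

Answer: 49

Derivation:
Old max = 43 (at index 3)
Change: A[4] -5 -> 49
Changed element was NOT the old max.
  New max = max(old_max, new_val) = max(43, 49) = 49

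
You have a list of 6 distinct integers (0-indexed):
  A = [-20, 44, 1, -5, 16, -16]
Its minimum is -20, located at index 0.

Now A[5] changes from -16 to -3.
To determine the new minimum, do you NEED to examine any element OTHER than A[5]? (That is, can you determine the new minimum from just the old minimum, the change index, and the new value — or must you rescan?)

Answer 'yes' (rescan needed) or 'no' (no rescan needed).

Answer: no

Derivation:
Old min = -20 at index 0
Change at index 5: -16 -> -3
Index 5 was NOT the min. New min = min(-20, -3). No rescan of other elements needed.
Needs rescan: no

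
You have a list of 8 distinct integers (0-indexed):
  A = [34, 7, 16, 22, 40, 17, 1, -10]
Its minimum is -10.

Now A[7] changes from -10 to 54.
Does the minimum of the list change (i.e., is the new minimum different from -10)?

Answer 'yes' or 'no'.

Old min = -10
Change: A[7] -10 -> 54
Changed element was the min; new min must be rechecked.
New min = 1; changed? yes

Answer: yes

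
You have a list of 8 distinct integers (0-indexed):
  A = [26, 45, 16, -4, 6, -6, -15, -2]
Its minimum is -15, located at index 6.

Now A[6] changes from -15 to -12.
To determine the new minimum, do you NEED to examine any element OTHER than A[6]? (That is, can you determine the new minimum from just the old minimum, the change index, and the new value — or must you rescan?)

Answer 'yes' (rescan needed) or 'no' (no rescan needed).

Old min = -15 at index 6
Change at index 6: -15 -> -12
Index 6 WAS the min and new value -12 > old min -15. Must rescan other elements to find the new min.
Needs rescan: yes

Answer: yes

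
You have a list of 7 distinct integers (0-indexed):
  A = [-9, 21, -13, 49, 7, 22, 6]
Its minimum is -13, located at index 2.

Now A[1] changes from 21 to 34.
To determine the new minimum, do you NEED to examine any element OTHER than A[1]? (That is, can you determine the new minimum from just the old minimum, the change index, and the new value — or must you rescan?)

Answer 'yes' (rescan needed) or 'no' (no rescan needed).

Old min = -13 at index 2
Change at index 1: 21 -> 34
Index 1 was NOT the min. New min = min(-13, 34). No rescan of other elements needed.
Needs rescan: no

Answer: no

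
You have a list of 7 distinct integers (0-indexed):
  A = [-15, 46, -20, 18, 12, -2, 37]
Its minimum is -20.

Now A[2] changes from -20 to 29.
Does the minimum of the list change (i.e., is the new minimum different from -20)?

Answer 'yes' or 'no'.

Old min = -20
Change: A[2] -20 -> 29
Changed element was the min; new min must be rechecked.
New min = -15; changed? yes

Answer: yes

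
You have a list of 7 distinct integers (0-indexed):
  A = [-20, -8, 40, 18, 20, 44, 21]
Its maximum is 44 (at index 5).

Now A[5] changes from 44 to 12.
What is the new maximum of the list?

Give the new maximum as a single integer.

Old max = 44 (at index 5)
Change: A[5] 44 -> 12
Changed element WAS the max -> may need rescan.
  Max of remaining elements: 40
  New max = max(12, 40) = 40

Answer: 40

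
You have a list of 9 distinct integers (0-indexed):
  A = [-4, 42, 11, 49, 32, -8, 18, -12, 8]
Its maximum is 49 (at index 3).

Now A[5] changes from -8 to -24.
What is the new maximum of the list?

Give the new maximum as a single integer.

Answer: 49

Derivation:
Old max = 49 (at index 3)
Change: A[5] -8 -> -24
Changed element was NOT the old max.
  New max = max(old_max, new_val) = max(49, -24) = 49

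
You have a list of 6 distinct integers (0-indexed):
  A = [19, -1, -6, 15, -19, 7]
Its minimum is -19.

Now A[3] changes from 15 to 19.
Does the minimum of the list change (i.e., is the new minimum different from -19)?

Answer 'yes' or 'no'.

Old min = -19
Change: A[3] 15 -> 19
Changed element was NOT the min; min changes only if 19 < -19.
New min = -19; changed? no

Answer: no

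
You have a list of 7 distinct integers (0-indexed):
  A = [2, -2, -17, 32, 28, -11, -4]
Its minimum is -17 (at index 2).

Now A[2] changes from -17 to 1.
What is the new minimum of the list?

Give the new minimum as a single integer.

Answer: -11

Derivation:
Old min = -17 (at index 2)
Change: A[2] -17 -> 1
Changed element WAS the min. Need to check: is 1 still <= all others?
  Min of remaining elements: -11
  New min = min(1, -11) = -11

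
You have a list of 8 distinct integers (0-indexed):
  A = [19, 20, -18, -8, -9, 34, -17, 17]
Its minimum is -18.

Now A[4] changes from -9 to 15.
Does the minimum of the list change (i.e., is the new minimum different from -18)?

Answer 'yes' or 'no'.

Answer: no

Derivation:
Old min = -18
Change: A[4] -9 -> 15
Changed element was NOT the min; min changes only if 15 < -18.
New min = -18; changed? no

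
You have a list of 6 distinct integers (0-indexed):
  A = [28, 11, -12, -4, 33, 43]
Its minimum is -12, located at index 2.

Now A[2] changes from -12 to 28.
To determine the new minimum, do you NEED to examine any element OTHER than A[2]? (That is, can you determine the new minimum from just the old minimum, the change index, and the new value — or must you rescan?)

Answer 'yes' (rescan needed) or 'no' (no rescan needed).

Answer: yes

Derivation:
Old min = -12 at index 2
Change at index 2: -12 -> 28
Index 2 WAS the min and new value 28 > old min -12. Must rescan other elements to find the new min.
Needs rescan: yes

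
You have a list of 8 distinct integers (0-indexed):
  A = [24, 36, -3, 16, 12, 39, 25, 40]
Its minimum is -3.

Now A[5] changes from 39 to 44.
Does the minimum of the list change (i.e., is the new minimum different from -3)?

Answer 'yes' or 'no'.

Answer: no

Derivation:
Old min = -3
Change: A[5] 39 -> 44
Changed element was NOT the min; min changes only if 44 < -3.
New min = -3; changed? no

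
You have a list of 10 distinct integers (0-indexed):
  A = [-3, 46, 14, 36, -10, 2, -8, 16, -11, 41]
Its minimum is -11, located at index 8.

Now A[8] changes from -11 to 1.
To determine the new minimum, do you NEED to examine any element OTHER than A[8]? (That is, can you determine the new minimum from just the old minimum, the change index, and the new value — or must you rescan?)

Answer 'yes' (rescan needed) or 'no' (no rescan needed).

Answer: yes

Derivation:
Old min = -11 at index 8
Change at index 8: -11 -> 1
Index 8 WAS the min and new value 1 > old min -11. Must rescan other elements to find the new min.
Needs rescan: yes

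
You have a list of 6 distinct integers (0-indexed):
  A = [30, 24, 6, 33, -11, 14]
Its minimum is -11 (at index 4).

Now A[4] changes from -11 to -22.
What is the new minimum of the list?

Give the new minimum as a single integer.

Answer: -22

Derivation:
Old min = -11 (at index 4)
Change: A[4] -11 -> -22
Changed element WAS the min. Need to check: is -22 still <= all others?
  Min of remaining elements: 6
  New min = min(-22, 6) = -22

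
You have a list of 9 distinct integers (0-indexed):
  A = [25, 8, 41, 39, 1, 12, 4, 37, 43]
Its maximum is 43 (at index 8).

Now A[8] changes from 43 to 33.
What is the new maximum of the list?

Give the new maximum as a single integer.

Answer: 41

Derivation:
Old max = 43 (at index 8)
Change: A[8] 43 -> 33
Changed element WAS the max -> may need rescan.
  Max of remaining elements: 41
  New max = max(33, 41) = 41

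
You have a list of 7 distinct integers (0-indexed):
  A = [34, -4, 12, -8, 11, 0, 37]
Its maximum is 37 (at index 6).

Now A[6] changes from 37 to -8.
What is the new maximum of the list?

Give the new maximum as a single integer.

Old max = 37 (at index 6)
Change: A[6] 37 -> -8
Changed element WAS the max -> may need rescan.
  Max of remaining elements: 34
  New max = max(-8, 34) = 34

Answer: 34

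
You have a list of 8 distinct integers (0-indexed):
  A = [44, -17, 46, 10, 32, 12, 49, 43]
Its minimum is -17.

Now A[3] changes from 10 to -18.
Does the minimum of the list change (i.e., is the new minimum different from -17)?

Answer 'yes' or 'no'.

Old min = -17
Change: A[3] 10 -> -18
Changed element was NOT the min; min changes only if -18 < -17.
New min = -18; changed? yes

Answer: yes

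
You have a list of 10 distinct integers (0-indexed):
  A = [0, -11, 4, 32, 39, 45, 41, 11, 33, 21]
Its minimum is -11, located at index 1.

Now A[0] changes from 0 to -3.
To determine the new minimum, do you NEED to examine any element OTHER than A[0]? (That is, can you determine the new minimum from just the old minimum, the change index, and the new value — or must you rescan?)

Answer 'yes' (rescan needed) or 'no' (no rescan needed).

Old min = -11 at index 1
Change at index 0: 0 -> -3
Index 0 was NOT the min. New min = min(-11, -3). No rescan of other elements needed.
Needs rescan: no

Answer: no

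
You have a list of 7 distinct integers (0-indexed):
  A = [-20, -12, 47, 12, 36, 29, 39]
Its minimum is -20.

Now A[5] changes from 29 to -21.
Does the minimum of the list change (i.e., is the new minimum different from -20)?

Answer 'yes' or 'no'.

Answer: yes

Derivation:
Old min = -20
Change: A[5] 29 -> -21
Changed element was NOT the min; min changes only if -21 < -20.
New min = -21; changed? yes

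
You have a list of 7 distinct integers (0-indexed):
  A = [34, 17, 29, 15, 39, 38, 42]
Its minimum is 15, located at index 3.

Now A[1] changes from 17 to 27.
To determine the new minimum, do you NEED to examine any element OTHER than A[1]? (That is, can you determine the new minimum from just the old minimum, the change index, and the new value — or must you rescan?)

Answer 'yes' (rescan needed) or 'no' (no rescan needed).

Old min = 15 at index 3
Change at index 1: 17 -> 27
Index 1 was NOT the min. New min = min(15, 27). No rescan of other elements needed.
Needs rescan: no

Answer: no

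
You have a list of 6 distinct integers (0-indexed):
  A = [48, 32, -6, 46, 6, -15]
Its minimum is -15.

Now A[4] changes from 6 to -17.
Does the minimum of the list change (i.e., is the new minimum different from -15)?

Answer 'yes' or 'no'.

Answer: yes

Derivation:
Old min = -15
Change: A[4] 6 -> -17
Changed element was NOT the min; min changes only if -17 < -15.
New min = -17; changed? yes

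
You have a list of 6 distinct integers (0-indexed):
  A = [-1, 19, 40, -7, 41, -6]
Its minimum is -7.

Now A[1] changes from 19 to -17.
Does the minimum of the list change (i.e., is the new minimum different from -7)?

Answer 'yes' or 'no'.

Answer: yes

Derivation:
Old min = -7
Change: A[1] 19 -> -17
Changed element was NOT the min; min changes only if -17 < -7.
New min = -17; changed? yes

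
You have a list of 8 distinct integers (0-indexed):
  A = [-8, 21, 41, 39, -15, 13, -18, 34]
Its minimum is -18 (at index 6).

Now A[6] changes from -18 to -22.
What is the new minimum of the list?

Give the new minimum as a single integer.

Answer: -22

Derivation:
Old min = -18 (at index 6)
Change: A[6] -18 -> -22
Changed element WAS the min. Need to check: is -22 still <= all others?
  Min of remaining elements: -15
  New min = min(-22, -15) = -22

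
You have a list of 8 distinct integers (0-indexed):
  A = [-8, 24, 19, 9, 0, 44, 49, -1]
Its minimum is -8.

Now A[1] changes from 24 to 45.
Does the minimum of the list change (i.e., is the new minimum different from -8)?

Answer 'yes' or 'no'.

Old min = -8
Change: A[1] 24 -> 45
Changed element was NOT the min; min changes only if 45 < -8.
New min = -8; changed? no

Answer: no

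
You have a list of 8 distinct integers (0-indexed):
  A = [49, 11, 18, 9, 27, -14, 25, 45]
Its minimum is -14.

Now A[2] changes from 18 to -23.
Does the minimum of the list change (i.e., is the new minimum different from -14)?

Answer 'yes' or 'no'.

Answer: yes

Derivation:
Old min = -14
Change: A[2] 18 -> -23
Changed element was NOT the min; min changes only if -23 < -14.
New min = -23; changed? yes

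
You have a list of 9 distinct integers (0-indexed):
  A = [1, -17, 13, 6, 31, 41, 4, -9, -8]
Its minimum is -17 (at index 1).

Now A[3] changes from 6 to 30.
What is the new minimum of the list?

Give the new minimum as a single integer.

Old min = -17 (at index 1)
Change: A[3] 6 -> 30
Changed element was NOT the old min.
  New min = min(old_min, new_val) = min(-17, 30) = -17

Answer: -17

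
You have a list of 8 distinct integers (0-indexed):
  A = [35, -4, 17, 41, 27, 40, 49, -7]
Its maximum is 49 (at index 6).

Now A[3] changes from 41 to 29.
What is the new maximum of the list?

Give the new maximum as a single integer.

Old max = 49 (at index 6)
Change: A[3] 41 -> 29
Changed element was NOT the old max.
  New max = max(old_max, new_val) = max(49, 29) = 49

Answer: 49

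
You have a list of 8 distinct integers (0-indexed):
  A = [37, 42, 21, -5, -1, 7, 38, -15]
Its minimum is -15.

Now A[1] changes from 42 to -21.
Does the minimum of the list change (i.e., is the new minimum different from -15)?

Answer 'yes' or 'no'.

Answer: yes

Derivation:
Old min = -15
Change: A[1] 42 -> -21
Changed element was NOT the min; min changes only if -21 < -15.
New min = -21; changed? yes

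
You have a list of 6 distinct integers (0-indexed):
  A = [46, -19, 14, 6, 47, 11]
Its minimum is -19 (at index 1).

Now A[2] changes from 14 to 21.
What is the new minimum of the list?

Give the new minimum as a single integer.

Old min = -19 (at index 1)
Change: A[2] 14 -> 21
Changed element was NOT the old min.
  New min = min(old_min, new_val) = min(-19, 21) = -19

Answer: -19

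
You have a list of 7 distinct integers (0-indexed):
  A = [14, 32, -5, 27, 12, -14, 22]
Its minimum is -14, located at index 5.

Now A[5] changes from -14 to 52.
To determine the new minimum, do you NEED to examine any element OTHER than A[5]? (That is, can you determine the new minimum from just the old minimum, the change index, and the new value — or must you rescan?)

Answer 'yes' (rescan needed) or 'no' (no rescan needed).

Answer: yes

Derivation:
Old min = -14 at index 5
Change at index 5: -14 -> 52
Index 5 WAS the min and new value 52 > old min -14. Must rescan other elements to find the new min.
Needs rescan: yes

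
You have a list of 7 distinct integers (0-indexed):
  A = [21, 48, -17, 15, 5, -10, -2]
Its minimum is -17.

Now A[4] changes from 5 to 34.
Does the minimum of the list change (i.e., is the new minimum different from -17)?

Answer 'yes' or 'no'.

Old min = -17
Change: A[4] 5 -> 34
Changed element was NOT the min; min changes only if 34 < -17.
New min = -17; changed? no

Answer: no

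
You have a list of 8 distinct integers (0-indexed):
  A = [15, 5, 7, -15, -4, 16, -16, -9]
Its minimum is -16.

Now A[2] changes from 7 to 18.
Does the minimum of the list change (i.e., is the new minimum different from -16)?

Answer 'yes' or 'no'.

Old min = -16
Change: A[2] 7 -> 18
Changed element was NOT the min; min changes only if 18 < -16.
New min = -16; changed? no

Answer: no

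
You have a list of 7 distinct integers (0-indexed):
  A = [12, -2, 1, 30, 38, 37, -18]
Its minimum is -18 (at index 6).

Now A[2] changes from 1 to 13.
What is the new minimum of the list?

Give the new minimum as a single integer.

Answer: -18

Derivation:
Old min = -18 (at index 6)
Change: A[2] 1 -> 13
Changed element was NOT the old min.
  New min = min(old_min, new_val) = min(-18, 13) = -18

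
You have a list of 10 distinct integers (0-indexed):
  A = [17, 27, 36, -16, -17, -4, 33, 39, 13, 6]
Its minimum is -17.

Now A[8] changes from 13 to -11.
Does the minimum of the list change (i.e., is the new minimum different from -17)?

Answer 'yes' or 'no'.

Old min = -17
Change: A[8] 13 -> -11
Changed element was NOT the min; min changes only if -11 < -17.
New min = -17; changed? no

Answer: no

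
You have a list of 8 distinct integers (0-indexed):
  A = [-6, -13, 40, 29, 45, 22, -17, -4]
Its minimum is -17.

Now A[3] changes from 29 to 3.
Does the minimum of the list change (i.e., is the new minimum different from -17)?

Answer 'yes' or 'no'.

Old min = -17
Change: A[3] 29 -> 3
Changed element was NOT the min; min changes only if 3 < -17.
New min = -17; changed? no

Answer: no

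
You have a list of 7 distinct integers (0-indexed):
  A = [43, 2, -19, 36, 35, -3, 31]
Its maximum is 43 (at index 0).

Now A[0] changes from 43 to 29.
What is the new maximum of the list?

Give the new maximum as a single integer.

Answer: 36

Derivation:
Old max = 43 (at index 0)
Change: A[0] 43 -> 29
Changed element WAS the max -> may need rescan.
  Max of remaining elements: 36
  New max = max(29, 36) = 36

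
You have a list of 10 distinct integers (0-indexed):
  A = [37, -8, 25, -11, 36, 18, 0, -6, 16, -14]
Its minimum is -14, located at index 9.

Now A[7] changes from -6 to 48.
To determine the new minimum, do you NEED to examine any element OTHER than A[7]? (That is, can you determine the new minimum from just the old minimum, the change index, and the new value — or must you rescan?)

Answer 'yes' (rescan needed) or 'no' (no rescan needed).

Old min = -14 at index 9
Change at index 7: -6 -> 48
Index 7 was NOT the min. New min = min(-14, 48). No rescan of other elements needed.
Needs rescan: no

Answer: no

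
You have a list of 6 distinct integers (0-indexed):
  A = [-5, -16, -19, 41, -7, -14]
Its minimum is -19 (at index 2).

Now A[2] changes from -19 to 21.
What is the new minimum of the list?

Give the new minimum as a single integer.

Old min = -19 (at index 2)
Change: A[2] -19 -> 21
Changed element WAS the min. Need to check: is 21 still <= all others?
  Min of remaining elements: -16
  New min = min(21, -16) = -16

Answer: -16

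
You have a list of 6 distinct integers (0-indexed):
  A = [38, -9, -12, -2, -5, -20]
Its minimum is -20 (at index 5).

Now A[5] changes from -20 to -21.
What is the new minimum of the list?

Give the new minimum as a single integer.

Old min = -20 (at index 5)
Change: A[5] -20 -> -21
Changed element WAS the min. Need to check: is -21 still <= all others?
  Min of remaining elements: -12
  New min = min(-21, -12) = -21

Answer: -21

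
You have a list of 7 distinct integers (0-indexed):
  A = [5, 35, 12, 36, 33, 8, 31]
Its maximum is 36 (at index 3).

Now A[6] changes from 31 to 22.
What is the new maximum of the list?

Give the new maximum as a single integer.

Old max = 36 (at index 3)
Change: A[6] 31 -> 22
Changed element was NOT the old max.
  New max = max(old_max, new_val) = max(36, 22) = 36

Answer: 36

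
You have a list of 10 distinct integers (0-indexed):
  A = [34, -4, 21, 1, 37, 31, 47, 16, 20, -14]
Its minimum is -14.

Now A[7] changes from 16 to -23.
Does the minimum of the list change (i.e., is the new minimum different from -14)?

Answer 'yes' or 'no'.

Answer: yes

Derivation:
Old min = -14
Change: A[7] 16 -> -23
Changed element was NOT the min; min changes only if -23 < -14.
New min = -23; changed? yes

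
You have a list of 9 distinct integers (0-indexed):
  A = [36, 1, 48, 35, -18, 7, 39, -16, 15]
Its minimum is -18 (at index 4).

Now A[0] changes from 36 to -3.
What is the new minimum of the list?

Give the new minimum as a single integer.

Answer: -18

Derivation:
Old min = -18 (at index 4)
Change: A[0] 36 -> -3
Changed element was NOT the old min.
  New min = min(old_min, new_val) = min(-18, -3) = -18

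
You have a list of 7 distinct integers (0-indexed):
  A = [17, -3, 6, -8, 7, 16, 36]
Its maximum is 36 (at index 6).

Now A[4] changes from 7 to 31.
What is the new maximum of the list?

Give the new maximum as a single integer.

Old max = 36 (at index 6)
Change: A[4] 7 -> 31
Changed element was NOT the old max.
  New max = max(old_max, new_val) = max(36, 31) = 36

Answer: 36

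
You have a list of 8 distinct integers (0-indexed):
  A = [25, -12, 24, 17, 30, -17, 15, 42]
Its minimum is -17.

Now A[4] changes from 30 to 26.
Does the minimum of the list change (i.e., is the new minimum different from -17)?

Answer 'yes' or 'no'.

Answer: no

Derivation:
Old min = -17
Change: A[4] 30 -> 26
Changed element was NOT the min; min changes only if 26 < -17.
New min = -17; changed? no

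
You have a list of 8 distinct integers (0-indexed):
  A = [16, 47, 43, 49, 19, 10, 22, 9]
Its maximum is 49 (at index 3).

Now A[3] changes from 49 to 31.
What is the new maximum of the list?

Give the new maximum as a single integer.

Old max = 49 (at index 3)
Change: A[3] 49 -> 31
Changed element WAS the max -> may need rescan.
  Max of remaining elements: 47
  New max = max(31, 47) = 47

Answer: 47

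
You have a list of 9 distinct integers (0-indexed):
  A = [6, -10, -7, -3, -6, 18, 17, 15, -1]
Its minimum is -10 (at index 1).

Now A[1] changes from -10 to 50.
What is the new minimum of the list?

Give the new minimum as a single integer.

Answer: -7

Derivation:
Old min = -10 (at index 1)
Change: A[1] -10 -> 50
Changed element WAS the min. Need to check: is 50 still <= all others?
  Min of remaining elements: -7
  New min = min(50, -7) = -7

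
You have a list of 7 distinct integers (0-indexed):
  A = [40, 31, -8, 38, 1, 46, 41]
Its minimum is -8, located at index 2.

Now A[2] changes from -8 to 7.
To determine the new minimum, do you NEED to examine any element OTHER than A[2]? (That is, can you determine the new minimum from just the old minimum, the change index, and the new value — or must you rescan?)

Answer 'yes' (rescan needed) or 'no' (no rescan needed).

Answer: yes

Derivation:
Old min = -8 at index 2
Change at index 2: -8 -> 7
Index 2 WAS the min and new value 7 > old min -8. Must rescan other elements to find the new min.
Needs rescan: yes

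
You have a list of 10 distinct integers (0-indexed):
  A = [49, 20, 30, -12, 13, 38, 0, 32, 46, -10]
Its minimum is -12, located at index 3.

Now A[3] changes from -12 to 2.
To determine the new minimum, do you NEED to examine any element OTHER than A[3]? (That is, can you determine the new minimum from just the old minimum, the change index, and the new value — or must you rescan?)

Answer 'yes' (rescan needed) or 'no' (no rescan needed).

Old min = -12 at index 3
Change at index 3: -12 -> 2
Index 3 WAS the min and new value 2 > old min -12. Must rescan other elements to find the new min.
Needs rescan: yes

Answer: yes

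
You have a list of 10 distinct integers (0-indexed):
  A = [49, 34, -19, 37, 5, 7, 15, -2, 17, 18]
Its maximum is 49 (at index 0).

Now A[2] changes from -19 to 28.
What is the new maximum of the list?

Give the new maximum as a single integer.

Old max = 49 (at index 0)
Change: A[2] -19 -> 28
Changed element was NOT the old max.
  New max = max(old_max, new_val) = max(49, 28) = 49

Answer: 49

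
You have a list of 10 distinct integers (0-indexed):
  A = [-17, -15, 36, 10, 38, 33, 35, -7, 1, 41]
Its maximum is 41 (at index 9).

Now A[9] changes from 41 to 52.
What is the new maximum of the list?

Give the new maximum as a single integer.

Old max = 41 (at index 9)
Change: A[9] 41 -> 52
Changed element WAS the max -> may need rescan.
  Max of remaining elements: 38
  New max = max(52, 38) = 52

Answer: 52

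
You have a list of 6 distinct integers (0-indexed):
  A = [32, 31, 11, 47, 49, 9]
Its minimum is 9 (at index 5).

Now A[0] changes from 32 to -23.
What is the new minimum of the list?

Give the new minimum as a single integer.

Answer: -23

Derivation:
Old min = 9 (at index 5)
Change: A[0] 32 -> -23
Changed element was NOT the old min.
  New min = min(old_min, new_val) = min(9, -23) = -23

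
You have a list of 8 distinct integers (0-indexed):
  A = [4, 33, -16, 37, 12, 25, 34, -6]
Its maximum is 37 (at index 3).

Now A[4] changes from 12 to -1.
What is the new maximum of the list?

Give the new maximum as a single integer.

Answer: 37

Derivation:
Old max = 37 (at index 3)
Change: A[4] 12 -> -1
Changed element was NOT the old max.
  New max = max(old_max, new_val) = max(37, -1) = 37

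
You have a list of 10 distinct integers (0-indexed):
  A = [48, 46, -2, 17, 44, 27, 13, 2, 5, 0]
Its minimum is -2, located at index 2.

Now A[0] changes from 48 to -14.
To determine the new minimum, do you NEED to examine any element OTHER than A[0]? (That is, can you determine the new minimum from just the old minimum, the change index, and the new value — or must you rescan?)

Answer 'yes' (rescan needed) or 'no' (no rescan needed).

Answer: no

Derivation:
Old min = -2 at index 2
Change at index 0: 48 -> -14
Index 0 was NOT the min. New min = min(-2, -14). No rescan of other elements needed.
Needs rescan: no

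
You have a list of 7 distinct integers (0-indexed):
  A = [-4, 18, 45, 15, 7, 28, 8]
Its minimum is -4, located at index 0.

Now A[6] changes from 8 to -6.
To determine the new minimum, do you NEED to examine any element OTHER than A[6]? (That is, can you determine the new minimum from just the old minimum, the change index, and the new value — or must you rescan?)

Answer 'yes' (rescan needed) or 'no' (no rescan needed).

Old min = -4 at index 0
Change at index 6: 8 -> -6
Index 6 was NOT the min. New min = min(-4, -6). No rescan of other elements needed.
Needs rescan: no

Answer: no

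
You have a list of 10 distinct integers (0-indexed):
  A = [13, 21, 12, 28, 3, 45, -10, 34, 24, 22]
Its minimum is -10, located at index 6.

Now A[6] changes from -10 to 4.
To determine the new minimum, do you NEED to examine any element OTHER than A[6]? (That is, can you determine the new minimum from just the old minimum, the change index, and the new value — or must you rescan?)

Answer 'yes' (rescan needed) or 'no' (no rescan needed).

Old min = -10 at index 6
Change at index 6: -10 -> 4
Index 6 WAS the min and new value 4 > old min -10. Must rescan other elements to find the new min.
Needs rescan: yes

Answer: yes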